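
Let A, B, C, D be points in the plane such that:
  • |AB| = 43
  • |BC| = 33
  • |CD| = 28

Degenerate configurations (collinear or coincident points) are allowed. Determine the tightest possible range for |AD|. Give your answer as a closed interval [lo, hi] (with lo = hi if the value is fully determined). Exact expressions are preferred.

|AD| ∈ [0, 104]  (≈ [0.0000, 104.0000])

|AB| ∈ {43}
|BC| ∈ {33}
|CD| ∈ {28}
|AC| ∈ [10, 76]
|BD| ∈ [5, 61]
|AD| ∈ [0, 104]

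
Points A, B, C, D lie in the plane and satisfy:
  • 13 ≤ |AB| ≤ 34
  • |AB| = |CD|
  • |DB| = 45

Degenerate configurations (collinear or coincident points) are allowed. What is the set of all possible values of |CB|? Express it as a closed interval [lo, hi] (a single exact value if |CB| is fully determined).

|CB| ∈ [11, 79]  (≈ [11.0000, 79.0000])

|AB| ∈ [13, 34]
|BD| ∈ {45}
|CD| ∈ [13, 34]
|AD| ∈ [11, 79]
|BC| ∈ [11, 79]
|AC| ∈ [0, 113]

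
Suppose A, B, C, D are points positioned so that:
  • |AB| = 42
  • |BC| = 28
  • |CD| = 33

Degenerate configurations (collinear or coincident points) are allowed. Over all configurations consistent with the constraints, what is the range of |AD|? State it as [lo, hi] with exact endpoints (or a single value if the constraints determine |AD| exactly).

|AD| ∈ [0, 103]  (≈ [0.0000, 103.0000])

|AB| ∈ {42}
|BC| ∈ {28}
|CD| ∈ {33}
|AC| ∈ [14, 70]
|BD| ∈ [5, 61]
|AD| ∈ [0, 103]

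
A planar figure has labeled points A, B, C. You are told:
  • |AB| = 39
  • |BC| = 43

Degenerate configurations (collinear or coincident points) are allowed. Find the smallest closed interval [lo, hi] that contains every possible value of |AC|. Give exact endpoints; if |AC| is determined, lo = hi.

|AC| ∈ [4, 82]  (≈ [4.0000, 82.0000])

|AB| ∈ {39}
|BC| ∈ {43}
|AC| ∈ [4, 82]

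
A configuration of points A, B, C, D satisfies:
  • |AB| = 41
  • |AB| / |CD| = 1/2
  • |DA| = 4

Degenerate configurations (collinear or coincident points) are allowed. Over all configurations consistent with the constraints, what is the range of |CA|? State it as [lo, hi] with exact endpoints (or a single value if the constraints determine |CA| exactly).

|AB| ∈ {41}
|AD| ∈ {4}
|CD| ∈ {82}
|BD| ∈ [37, 45]
|AC| ∈ [78, 86]
|BC| ∈ [37, 127]

|CA| ∈ [78, 86]  (≈ [78.0000, 86.0000])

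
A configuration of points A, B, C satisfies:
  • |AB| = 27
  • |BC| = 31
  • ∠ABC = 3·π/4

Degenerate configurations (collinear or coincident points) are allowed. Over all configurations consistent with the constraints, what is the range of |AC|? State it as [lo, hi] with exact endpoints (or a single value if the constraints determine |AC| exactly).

|AB| ∈ {27}
|BC| ∈ {31}
|AC| ∈ {√(837·√(2) + 1690)}

|AC| = √(837·√(2) + 1690)  (≈ 53.6069)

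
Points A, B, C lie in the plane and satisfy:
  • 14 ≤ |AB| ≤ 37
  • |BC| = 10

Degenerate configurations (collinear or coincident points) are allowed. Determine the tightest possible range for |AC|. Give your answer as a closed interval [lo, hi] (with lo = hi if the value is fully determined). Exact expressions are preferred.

|AC| ∈ [4, 47]  (≈ [4.0000, 47.0000])

|AB| ∈ [14, 37]
|BC| ∈ {10}
|AC| ∈ [4, 47]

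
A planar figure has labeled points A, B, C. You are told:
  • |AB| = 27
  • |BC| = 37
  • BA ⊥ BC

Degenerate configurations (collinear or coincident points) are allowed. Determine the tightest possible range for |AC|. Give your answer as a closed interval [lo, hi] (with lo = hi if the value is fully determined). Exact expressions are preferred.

|AB| ∈ {27}
|BC| ∈ {37}
|AC| ∈ {√(2098)}

|AC| = √(2098)  (≈ 45.8039)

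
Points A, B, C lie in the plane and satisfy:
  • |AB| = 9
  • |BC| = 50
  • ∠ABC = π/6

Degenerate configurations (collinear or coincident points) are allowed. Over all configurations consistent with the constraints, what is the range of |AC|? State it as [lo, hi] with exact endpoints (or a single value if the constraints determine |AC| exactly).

|AB| ∈ {9}
|BC| ∈ {50}
|AC| ∈ {√(2581 - 450·√(3))}

|AC| = √(2581 - 450·√(3))  (≈ 42.4450)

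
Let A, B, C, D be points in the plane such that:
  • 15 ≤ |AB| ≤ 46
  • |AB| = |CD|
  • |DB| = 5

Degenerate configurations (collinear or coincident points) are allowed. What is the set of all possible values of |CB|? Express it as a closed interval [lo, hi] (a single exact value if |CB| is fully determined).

|AB| ∈ [15, 46]
|BD| ∈ {5}
|CD| ∈ [15, 46]
|AD| ∈ [10, 51]
|BC| ∈ [10, 51]
|AC| ∈ [0, 97]

|CB| ∈ [10, 51]  (≈ [10.0000, 51.0000])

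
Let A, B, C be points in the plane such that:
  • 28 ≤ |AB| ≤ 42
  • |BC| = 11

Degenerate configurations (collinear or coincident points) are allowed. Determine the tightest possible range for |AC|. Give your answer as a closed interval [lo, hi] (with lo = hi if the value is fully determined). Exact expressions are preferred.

|AC| ∈ [17, 53]  (≈ [17.0000, 53.0000])

|AB| ∈ [28, 42]
|BC| ∈ {11}
|AC| ∈ [17, 53]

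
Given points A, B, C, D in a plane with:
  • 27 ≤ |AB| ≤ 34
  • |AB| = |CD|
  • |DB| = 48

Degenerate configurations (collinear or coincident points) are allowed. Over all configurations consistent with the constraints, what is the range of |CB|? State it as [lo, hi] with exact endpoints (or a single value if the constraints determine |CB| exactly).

|CB| ∈ [14, 82]  (≈ [14.0000, 82.0000])

|AB| ∈ [27, 34]
|BD| ∈ {48}
|CD| ∈ [27, 34]
|AD| ∈ [14, 82]
|BC| ∈ [14, 82]
|AC| ∈ [0, 116]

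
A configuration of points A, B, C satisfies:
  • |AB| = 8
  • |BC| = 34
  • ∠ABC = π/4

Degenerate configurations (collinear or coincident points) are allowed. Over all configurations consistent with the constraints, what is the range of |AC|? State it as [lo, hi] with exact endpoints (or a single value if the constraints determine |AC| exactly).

|AC| = 2·√(305 - 68·√(2))  (≈ 28.9021)

|AB| ∈ {8}
|BC| ∈ {34}
|AC| ∈ {2·√(305 - 68·√(2))}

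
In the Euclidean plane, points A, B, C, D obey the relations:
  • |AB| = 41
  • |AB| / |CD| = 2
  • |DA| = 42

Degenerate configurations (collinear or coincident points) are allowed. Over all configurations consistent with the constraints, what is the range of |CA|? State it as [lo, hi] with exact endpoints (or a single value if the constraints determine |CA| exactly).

|AB| ∈ {41}
|AD| ∈ {42}
|CD| ∈ {41/2}
|BD| ∈ [1, 83]
|AC| ∈ [43/2, 125/2]
|BC| ∈ [0, 207/2]

|CA| ∈ [43/2, 125/2]  (≈ [21.5000, 62.5000])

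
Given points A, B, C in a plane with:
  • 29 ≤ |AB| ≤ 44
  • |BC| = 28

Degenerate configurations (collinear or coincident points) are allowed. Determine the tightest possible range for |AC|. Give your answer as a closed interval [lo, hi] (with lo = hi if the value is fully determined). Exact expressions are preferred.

|AC| ∈ [1, 72]  (≈ [1.0000, 72.0000])

|AB| ∈ [29, 44]
|BC| ∈ {28}
|AC| ∈ [1, 72]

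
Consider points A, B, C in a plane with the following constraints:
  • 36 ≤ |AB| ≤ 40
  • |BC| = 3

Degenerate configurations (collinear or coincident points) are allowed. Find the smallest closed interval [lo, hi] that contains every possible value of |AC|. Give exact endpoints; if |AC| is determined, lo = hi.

|AB| ∈ [36, 40]
|BC| ∈ {3}
|AC| ∈ [33, 43]

|AC| ∈ [33, 43]  (≈ [33.0000, 43.0000])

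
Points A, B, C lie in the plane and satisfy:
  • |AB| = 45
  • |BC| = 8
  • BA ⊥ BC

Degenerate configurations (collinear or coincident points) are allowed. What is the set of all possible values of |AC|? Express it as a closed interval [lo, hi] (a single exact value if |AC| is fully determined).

|AC| = √(2089)  (≈ 45.7056)

|AB| ∈ {45}
|BC| ∈ {8}
|AC| ∈ {√(2089)}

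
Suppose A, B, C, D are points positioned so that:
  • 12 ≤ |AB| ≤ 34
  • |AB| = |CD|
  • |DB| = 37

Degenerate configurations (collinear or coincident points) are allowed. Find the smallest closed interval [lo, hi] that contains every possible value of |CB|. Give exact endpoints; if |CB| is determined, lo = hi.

|AB| ∈ [12, 34]
|BD| ∈ {37}
|CD| ∈ [12, 34]
|AD| ∈ [3, 71]
|BC| ∈ [3, 71]
|AC| ∈ [0, 105]

|CB| ∈ [3, 71]  (≈ [3.0000, 71.0000])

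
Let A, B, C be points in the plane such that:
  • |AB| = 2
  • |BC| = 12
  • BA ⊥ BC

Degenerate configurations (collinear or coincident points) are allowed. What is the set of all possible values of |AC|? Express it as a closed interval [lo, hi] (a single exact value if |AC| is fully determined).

|AB| ∈ {2}
|BC| ∈ {12}
|AC| ∈ {2·√(37)}

|AC| = 2·√(37)  (≈ 12.1655)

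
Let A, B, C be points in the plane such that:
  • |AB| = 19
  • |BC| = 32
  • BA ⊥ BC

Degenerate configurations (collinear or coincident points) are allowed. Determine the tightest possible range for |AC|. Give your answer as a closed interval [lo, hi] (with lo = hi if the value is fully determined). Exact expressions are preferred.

|AC| = √(1385)  (≈ 37.2156)

|AB| ∈ {19}
|BC| ∈ {32}
|AC| ∈ {√(1385)}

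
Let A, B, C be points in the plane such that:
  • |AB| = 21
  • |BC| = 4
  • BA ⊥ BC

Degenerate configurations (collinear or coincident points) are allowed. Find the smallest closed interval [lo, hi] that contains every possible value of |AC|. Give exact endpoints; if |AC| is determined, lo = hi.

|AB| ∈ {21}
|BC| ∈ {4}
|AC| ∈ {√(457)}

|AC| = √(457)  (≈ 21.3776)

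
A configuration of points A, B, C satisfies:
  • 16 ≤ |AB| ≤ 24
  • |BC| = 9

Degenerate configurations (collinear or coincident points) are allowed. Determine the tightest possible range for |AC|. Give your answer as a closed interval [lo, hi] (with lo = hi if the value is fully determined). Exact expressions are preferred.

|AB| ∈ [16, 24]
|BC| ∈ {9}
|AC| ∈ [7, 33]

|AC| ∈ [7, 33]  (≈ [7.0000, 33.0000])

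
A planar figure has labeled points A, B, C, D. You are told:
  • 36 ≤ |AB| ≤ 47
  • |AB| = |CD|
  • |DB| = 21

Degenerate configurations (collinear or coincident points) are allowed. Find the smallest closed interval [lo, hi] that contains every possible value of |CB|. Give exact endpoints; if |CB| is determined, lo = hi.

|CB| ∈ [15, 68]  (≈ [15.0000, 68.0000])

|AB| ∈ [36, 47]
|BD| ∈ {21}
|CD| ∈ [36, 47]
|AD| ∈ [15, 68]
|BC| ∈ [15, 68]
|AC| ∈ [0, 115]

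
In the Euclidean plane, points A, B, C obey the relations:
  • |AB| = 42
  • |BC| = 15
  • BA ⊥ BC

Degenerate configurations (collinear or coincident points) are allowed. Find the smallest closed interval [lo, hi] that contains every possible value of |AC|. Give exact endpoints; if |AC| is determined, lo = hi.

|AB| ∈ {42}
|BC| ∈ {15}
|AC| ∈ {3·√(221)}

|AC| = 3·√(221)  (≈ 44.5982)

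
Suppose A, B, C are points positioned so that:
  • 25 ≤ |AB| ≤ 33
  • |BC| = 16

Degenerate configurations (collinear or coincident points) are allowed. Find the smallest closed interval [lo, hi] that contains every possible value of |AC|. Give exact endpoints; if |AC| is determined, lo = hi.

|AB| ∈ [25, 33]
|BC| ∈ {16}
|AC| ∈ [9, 49]

|AC| ∈ [9, 49]  (≈ [9.0000, 49.0000])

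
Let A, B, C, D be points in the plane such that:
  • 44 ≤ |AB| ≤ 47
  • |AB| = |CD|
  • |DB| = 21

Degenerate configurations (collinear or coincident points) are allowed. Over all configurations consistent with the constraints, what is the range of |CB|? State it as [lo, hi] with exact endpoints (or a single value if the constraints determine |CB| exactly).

|AB| ∈ [44, 47]
|BD| ∈ {21}
|CD| ∈ [44, 47]
|AD| ∈ [23, 68]
|BC| ∈ [23, 68]
|AC| ∈ [0, 115]

|CB| ∈ [23, 68]  (≈ [23.0000, 68.0000])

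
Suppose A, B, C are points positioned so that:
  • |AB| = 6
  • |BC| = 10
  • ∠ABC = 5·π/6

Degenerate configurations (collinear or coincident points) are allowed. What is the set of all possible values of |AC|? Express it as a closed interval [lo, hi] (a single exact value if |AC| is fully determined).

|AB| ∈ {6}
|BC| ∈ {10}
|AC| ∈ {2·√(15·√(3) + 34)}

|AC| = 2·√(15·√(3) + 34)  (≈ 15.4894)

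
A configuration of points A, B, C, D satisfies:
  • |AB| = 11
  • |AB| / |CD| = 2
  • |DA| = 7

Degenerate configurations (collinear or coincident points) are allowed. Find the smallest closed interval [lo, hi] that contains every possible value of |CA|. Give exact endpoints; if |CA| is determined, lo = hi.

|CA| ∈ [3/2, 25/2]  (≈ [1.5000, 12.5000])

|AB| ∈ {11}
|AD| ∈ {7}
|CD| ∈ {11/2}
|BD| ∈ [4, 18]
|AC| ∈ [3/2, 25/2]
|BC| ∈ [0, 47/2]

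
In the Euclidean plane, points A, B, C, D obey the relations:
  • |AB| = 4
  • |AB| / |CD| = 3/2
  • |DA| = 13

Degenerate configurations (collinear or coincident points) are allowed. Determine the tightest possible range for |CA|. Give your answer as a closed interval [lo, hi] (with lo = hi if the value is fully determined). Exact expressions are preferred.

|AB| ∈ {4}
|AD| ∈ {13}
|CD| ∈ {8/3}
|BD| ∈ [9, 17]
|AC| ∈ [31/3, 47/3]
|BC| ∈ [19/3, 59/3]

|CA| ∈ [31/3, 47/3]  (≈ [10.3333, 15.6667])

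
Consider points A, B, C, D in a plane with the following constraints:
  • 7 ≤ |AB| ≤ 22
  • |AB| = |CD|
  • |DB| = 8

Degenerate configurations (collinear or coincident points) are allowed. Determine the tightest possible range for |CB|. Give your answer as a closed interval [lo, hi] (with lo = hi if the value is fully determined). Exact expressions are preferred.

|AB| ∈ [7, 22]
|BD| ∈ {8}
|CD| ∈ [7, 22]
|AD| ∈ [0, 30]
|BC| ∈ [0, 30]
|AC| ∈ [0, 52]

|CB| ∈ [0, 30]  (≈ [0.0000, 30.0000])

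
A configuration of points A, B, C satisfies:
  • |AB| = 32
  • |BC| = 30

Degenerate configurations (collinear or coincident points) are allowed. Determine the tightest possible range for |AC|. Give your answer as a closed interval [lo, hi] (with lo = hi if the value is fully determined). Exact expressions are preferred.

|AB| ∈ {32}
|BC| ∈ {30}
|AC| ∈ [2, 62]

|AC| ∈ [2, 62]  (≈ [2.0000, 62.0000])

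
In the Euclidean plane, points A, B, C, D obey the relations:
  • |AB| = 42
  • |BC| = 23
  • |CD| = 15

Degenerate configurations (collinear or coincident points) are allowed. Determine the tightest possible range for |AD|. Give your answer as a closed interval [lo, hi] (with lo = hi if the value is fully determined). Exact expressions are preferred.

|AD| ∈ [4, 80]  (≈ [4.0000, 80.0000])

|AB| ∈ {42}
|BC| ∈ {23}
|CD| ∈ {15}
|AC| ∈ [19, 65]
|BD| ∈ [8, 38]
|AD| ∈ [4, 80]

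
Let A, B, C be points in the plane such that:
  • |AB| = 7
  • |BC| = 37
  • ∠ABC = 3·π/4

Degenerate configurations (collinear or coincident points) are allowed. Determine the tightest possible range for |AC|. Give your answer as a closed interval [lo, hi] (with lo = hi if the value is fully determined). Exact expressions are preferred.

|AC| = √(259·√(2) + 1418)  (≈ 42.2408)

|AB| ∈ {7}
|BC| ∈ {37}
|AC| ∈ {√(259·√(2) + 1418)}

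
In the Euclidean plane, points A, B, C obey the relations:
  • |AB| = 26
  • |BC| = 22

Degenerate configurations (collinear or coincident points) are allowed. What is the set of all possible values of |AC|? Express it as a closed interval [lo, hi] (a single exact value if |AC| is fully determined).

|AC| ∈ [4, 48]  (≈ [4.0000, 48.0000])

|AB| ∈ {26}
|BC| ∈ {22}
|AC| ∈ [4, 48]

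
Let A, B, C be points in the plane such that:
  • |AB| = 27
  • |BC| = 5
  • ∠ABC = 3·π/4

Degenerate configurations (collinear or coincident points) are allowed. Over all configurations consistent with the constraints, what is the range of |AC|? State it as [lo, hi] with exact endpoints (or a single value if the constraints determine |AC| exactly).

|AB| ∈ {27}
|BC| ∈ {5}
|AC| ∈ {√(135·√(2) + 754)}

|AC| = √(135·√(2) + 754)  (≈ 30.7395)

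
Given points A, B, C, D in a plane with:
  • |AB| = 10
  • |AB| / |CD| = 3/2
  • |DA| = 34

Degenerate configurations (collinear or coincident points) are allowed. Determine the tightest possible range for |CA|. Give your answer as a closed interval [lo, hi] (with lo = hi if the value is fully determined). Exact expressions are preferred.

|AB| ∈ {10}
|AD| ∈ {34}
|CD| ∈ {20/3}
|BD| ∈ [24, 44]
|AC| ∈ [82/3, 122/3]
|BC| ∈ [52/3, 152/3]

|CA| ∈ [82/3, 122/3]  (≈ [27.3333, 40.6667])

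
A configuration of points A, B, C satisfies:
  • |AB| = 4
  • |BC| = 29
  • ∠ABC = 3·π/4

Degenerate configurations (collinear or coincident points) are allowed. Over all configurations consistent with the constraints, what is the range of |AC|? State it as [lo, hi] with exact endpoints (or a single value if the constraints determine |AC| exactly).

|AB| ∈ {4}
|BC| ∈ {29}
|AC| ∈ {√(116·√(2) + 857)}

|AC| = √(116·√(2) + 857)  (≈ 31.9539)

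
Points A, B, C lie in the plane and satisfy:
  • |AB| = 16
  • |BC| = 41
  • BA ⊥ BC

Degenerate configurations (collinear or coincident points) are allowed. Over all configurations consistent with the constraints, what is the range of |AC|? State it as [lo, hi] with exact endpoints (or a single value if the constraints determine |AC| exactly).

|AB| ∈ {16}
|BC| ∈ {41}
|AC| ∈ {√(1937)}

|AC| = √(1937)  (≈ 44.0114)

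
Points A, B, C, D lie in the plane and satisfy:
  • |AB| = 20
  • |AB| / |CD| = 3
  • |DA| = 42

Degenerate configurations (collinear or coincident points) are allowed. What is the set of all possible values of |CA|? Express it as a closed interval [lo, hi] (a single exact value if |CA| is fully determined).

|CA| ∈ [106/3, 146/3]  (≈ [35.3333, 48.6667])

|AB| ∈ {20}
|AD| ∈ {42}
|CD| ∈ {20/3}
|BD| ∈ [22, 62]
|AC| ∈ [106/3, 146/3]
|BC| ∈ [46/3, 206/3]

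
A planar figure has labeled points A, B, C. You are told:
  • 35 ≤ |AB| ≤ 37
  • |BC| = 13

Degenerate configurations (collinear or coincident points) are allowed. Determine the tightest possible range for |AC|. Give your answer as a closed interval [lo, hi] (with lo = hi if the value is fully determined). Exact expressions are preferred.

|AB| ∈ [35, 37]
|BC| ∈ {13}
|AC| ∈ [22, 50]

|AC| ∈ [22, 50]  (≈ [22.0000, 50.0000])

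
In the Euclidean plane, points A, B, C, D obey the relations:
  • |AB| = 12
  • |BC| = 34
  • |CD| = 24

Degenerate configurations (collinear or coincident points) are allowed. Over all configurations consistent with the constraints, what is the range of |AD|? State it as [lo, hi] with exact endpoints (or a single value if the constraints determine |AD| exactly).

|AB| ∈ {12}
|BC| ∈ {34}
|CD| ∈ {24}
|AC| ∈ [22, 46]
|BD| ∈ [10, 58]
|AD| ∈ [0, 70]

|AD| ∈ [0, 70]  (≈ [0.0000, 70.0000])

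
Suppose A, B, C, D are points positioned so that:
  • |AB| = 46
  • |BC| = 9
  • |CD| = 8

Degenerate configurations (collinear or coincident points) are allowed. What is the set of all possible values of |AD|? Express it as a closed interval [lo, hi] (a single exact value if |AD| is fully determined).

|AB| ∈ {46}
|BC| ∈ {9}
|CD| ∈ {8}
|AC| ∈ [37, 55]
|BD| ∈ [1, 17]
|AD| ∈ [29, 63]

|AD| ∈ [29, 63]  (≈ [29.0000, 63.0000])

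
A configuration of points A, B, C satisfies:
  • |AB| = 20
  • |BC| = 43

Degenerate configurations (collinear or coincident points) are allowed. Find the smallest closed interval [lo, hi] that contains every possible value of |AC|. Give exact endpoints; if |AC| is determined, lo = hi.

|AC| ∈ [23, 63]  (≈ [23.0000, 63.0000])

|AB| ∈ {20}
|BC| ∈ {43}
|AC| ∈ [23, 63]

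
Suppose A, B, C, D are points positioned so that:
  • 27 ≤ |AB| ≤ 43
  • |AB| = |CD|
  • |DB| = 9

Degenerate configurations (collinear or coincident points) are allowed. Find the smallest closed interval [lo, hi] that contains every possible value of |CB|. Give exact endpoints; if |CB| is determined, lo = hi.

|AB| ∈ [27, 43]
|BD| ∈ {9}
|CD| ∈ [27, 43]
|AD| ∈ [18, 52]
|BC| ∈ [18, 52]
|AC| ∈ [0, 95]

|CB| ∈ [18, 52]  (≈ [18.0000, 52.0000])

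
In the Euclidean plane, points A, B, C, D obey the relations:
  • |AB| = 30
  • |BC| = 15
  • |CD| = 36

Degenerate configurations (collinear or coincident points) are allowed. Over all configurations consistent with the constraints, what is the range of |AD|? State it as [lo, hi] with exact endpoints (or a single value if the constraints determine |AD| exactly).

|AD| ∈ [0, 81]  (≈ [0.0000, 81.0000])

|AB| ∈ {30}
|BC| ∈ {15}
|CD| ∈ {36}
|AC| ∈ [15, 45]
|BD| ∈ [21, 51]
|AD| ∈ [0, 81]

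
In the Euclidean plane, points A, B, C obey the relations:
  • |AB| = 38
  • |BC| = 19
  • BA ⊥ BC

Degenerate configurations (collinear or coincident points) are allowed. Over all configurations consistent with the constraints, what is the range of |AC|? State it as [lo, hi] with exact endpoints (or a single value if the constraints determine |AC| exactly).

|AB| ∈ {38}
|BC| ∈ {19}
|AC| ∈ {19·√(5)}

|AC| = 19·√(5)  (≈ 42.4853)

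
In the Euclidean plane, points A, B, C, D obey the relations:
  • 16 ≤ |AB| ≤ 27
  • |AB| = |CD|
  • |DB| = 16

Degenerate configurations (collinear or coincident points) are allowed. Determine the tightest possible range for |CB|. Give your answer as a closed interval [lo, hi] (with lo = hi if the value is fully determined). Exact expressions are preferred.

|AB| ∈ [16, 27]
|BD| ∈ {16}
|CD| ∈ [16, 27]
|AD| ∈ [0, 43]
|BC| ∈ [0, 43]
|AC| ∈ [0, 70]

|CB| ∈ [0, 43]  (≈ [0.0000, 43.0000])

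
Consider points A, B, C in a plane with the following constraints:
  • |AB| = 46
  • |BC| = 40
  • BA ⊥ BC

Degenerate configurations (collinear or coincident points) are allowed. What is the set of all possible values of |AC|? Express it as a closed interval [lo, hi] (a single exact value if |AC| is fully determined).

|AB| ∈ {46}
|BC| ∈ {40}
|AC| ∈ {2·√(929)}

|AC| = 2·√(929)  (≈ 60.9590)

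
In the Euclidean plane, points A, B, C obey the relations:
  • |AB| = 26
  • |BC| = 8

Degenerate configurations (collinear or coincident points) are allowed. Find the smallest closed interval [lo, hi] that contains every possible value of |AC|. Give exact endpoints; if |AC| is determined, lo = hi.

|AB| ∈ {26}
|BC| ∈ {8}
|AC| ∈ [18, 34]

|AC| ∈ [18, 34]  (≈ [18.0000, 34.0000])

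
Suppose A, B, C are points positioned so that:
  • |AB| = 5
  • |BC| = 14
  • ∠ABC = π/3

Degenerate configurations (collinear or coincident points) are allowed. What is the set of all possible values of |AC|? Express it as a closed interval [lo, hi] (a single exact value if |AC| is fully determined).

|AB| ∈ {5}
|BC| ∈ {14}
|AC| ∈ {√(151)}

|AC| = √(151)  (≈ 12.2882)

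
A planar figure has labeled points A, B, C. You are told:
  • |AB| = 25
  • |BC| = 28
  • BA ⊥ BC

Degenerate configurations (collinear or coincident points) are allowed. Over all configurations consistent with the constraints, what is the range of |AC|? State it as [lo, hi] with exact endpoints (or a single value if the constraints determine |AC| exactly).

|AC| = √(1409)  (≈ 37.5366)

|AB| ∈ {25}
|BC| ∈ {28}
|AC| ∈ {√(1409)}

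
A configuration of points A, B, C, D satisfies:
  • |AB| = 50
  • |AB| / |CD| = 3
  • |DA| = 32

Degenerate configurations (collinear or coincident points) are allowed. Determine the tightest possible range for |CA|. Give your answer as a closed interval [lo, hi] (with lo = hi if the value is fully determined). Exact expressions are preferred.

|AB| ∈ {50}
|AD| ∈ {32}
|CD| ∈ {50/3}
|BD| ∈ [18, 82]
|AC| ∈ [46/3, 146/3]
|BC| ∈ [4/3, 296/3]

|CA| ∈ [46/3, 146/3]  (≈ [15.3333, 48.6667])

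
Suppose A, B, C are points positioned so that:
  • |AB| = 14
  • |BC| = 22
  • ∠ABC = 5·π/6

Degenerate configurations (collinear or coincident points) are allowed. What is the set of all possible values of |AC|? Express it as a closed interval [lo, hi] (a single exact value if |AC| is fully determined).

|AB| ∈ {14}
|BC| ∈ {22}
|AC| ∈ {2·√(77·√(3) + 170)}

|AC| = 2·√(77·√(3) + 170)  (≈ 34.8349)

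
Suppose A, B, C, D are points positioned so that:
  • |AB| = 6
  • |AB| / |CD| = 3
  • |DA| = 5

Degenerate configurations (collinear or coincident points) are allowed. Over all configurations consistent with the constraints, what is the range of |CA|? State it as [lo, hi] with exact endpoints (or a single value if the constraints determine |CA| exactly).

|AB| ∈ {6}
|AD| ∈ {5}
|CD| ∈ {2}
|BD| ∈ [1, 11]
|AC| ∈ [3, 7]
|BC| ∈ [0, 13]

|CA| ∈ [3, 7]  (≈ [3.0000, 7.0000])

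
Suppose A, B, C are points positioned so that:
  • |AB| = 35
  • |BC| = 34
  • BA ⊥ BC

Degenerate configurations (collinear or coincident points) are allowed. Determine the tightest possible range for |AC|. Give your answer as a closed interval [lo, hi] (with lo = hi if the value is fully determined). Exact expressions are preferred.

|AB| ∈ {35}
|BC| ∈ {34}
|AC| ∈ {√(2381)}

|AC| = √(2381)  (≈ 48.7955)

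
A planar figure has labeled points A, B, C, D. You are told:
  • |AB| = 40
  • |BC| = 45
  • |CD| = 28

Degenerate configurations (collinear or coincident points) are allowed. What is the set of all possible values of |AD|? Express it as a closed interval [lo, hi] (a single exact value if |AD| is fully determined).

|AD| ∈ [0, 113]  (≈ [0.0000, 113.0000])

|AB| ∈ {40}
|BC| ∈ {45}
|CD| ∈ {28}
|AC| ∈ [5, 85]
|BD| ∈ [17, 73]
|AD| ∈ [0, 113]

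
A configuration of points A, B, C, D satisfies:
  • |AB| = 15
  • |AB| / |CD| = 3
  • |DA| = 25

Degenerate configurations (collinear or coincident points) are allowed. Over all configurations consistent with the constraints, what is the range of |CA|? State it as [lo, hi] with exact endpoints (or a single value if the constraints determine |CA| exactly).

|AB| ∈ {15}
|AD| ∈ {25}
|CD| ∈ {5}
|BD| ∈ [10, 40]
|AC| ∈ [20, 30]
|BC| ∈ [5, 45]

|CA| ∈ [20, 30]  (≈ [20.0000, 30.0000])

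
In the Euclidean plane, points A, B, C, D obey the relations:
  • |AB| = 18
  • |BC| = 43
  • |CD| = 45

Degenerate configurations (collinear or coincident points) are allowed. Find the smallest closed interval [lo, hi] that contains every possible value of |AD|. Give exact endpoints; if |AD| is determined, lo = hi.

|AB| ∈ {18}
|BC| ∈ {43}
|CD| ∈ {45}
|AC| ∈ [25, 61]
|BD| ∈ [2, 88]
|AD| ∈ [0, 106]

|AD| ∈ [0, 106]  (≈ [0.0000, 106.0000])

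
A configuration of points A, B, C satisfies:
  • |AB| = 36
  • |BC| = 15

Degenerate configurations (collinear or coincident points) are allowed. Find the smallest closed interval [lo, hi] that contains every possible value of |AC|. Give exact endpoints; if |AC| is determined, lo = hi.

|AB| ∈ {36}
|BC| ∈ {15}
|AC| ∈ [21, 51]

|AC| ∈ [21, 51]  (≈ [21.0000, 51.0000])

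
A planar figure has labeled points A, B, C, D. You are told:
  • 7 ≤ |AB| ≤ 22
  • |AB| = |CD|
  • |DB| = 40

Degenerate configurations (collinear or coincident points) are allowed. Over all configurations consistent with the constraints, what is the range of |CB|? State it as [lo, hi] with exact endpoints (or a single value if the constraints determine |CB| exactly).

|AB| ∈ [7, 22]
|BD| ∈ {40}
|CD| ∈ [7, 22]
|AD| ∈ [18, 62]
|BC| ∈ [18, 62]
|AC| ∈ [0, 84]

|CB| ∈ [18, 62]  (≈ [18.0000, 62.0000])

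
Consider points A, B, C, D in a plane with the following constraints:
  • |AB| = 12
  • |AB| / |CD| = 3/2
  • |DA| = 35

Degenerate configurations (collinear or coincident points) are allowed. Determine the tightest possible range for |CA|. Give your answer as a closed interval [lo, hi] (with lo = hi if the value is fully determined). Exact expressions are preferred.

|AB| ∈ {12}
|AD| ∈ {35}
|CD| ∈ {8}
|BD| ∈ [23, 47]
|AC| ∈ [27, 43]
|BC| ∈ [15, 55]

|CA| ∈ [27, 43]  (≈ [27.0000, 43.0000])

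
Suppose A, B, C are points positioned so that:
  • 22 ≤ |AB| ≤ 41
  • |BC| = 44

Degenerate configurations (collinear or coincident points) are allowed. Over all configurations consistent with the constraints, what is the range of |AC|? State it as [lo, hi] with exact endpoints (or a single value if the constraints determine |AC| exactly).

|AC| ∈ [3, 85]  (≈ [3.0000, 85.0000])

|AB| ∈ [22, 41]
|BC| ∈ {44}
|AC| ∈ [3, 85]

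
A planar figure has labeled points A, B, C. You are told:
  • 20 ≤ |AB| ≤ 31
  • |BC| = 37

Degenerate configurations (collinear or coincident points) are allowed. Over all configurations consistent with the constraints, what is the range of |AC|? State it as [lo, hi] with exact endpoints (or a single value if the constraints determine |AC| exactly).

|AC| ∈ [6, 68]  (≈ [6.0000, 68.0000])

|AB| ∈ [20, 31]
|BC| ∈ {37}
|AC| ∈ [6, 68]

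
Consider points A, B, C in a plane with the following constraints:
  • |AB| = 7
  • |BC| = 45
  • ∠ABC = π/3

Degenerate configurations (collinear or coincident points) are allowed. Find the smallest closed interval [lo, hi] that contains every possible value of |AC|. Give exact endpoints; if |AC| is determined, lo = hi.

|AC| = √(1759)  (≈ 41.9404)

|AB| ∈ {7}
|BC| ∈ {45}
|AC| ∈ {√(1759)}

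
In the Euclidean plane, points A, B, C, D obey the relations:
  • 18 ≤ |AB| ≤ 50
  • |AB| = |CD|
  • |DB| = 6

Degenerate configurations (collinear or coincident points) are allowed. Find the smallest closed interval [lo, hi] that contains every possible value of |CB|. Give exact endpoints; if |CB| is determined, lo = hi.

|CB| ∈ [12, 56]  (≈ [12.0000, 56.0000])

|AB| ∈ [18, 50]
|BD| ∈ {6}
|CD| ∈ [18, 50]
|AD| ∈ [12, 56]
|BC| ∈ [12, 56]
|AC| ∈ [0, 106]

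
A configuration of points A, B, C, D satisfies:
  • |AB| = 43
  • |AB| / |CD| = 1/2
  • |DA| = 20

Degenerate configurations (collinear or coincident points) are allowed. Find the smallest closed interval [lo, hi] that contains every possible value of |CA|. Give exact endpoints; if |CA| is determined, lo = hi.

|CA| ∈ [66, 106]  (≈ [66.0000, 106.0000])

|AB| ∈ {43}
|AD| ∈ {20}
|CD| ∈ {86}
|BD| ∈ [23, 63]
|AC| ∈ [66, 106]
|BC| ∈ [23, 149]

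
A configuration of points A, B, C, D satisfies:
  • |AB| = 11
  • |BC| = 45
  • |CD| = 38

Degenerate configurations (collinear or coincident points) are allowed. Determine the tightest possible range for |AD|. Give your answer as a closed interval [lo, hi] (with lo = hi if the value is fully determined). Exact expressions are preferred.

|AB| ∈ {11}
|BC| ∈ {45}
|CD| ∈ {38}
|AC| ∈ [34, 56]
|BD| ∈ [7, 83]
|AD| ∈ [0, 94]

|AD| ∈ [0, 94]  (≈ [0.0000, 94.0000])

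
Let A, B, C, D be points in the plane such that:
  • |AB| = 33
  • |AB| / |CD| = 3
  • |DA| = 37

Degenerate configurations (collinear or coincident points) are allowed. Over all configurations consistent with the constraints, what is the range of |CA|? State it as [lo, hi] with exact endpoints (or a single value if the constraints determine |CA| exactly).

|AB| ∈ {33}
|AD| ∈ {37}
|CD| ∈ {11}
|BD| ∈ [4, 70]
|AC| ∈ [26, 48]
|BC| ∈ [0, 81]

|CA| ∈ [26, 48]  (≈ [26.0000, 48.0000])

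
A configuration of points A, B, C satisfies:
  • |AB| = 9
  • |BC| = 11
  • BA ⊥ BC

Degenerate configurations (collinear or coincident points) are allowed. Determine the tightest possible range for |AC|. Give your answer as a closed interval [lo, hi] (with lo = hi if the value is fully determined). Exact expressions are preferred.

|AC| = √(202)  (≈ 14.2127)

|AB| ∈ {9}
|BC| ∈ {11}
|AC| ∈ {√(202)}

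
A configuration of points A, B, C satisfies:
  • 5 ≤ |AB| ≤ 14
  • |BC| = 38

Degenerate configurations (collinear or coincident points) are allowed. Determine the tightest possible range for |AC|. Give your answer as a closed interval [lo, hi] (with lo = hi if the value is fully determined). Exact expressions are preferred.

|AB| ∈ [5, 14]
|BC| ∈ {38}
|AC| ∈ [24, 52]

|AC| ∈ [24, 52]  (≈ [24.0000, 52.0000])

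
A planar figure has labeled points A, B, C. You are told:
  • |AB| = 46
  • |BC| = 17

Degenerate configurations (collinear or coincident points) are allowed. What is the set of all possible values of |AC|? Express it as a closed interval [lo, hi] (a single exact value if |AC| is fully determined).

|AB| ∈ {46}
|BC| ∈ {17}
|AC| ∈ [29, 63]

|AC| ∈ [29, 63]  (≈ [29.0000, 63.0000])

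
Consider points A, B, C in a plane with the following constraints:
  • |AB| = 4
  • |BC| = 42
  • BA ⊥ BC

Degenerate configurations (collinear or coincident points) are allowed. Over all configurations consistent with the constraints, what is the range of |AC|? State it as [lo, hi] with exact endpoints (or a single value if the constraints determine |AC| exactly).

|AC| = 2·√(445)  (≈ 42.1900)

|AB| ∈ {4}
|BC| ∈ {42}
|AC| ∈ {2·√(445)}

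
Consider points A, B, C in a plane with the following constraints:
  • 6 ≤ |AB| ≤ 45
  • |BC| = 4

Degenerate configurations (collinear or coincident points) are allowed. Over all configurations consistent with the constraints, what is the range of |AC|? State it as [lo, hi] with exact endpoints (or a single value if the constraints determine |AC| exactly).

|AB| ∈ [6, 45]
|BC| ∈ {4}
|AC| ∈ [2, 49]

|AC| ∈ [2, 49]  (≈ [2.0000, 49.0000])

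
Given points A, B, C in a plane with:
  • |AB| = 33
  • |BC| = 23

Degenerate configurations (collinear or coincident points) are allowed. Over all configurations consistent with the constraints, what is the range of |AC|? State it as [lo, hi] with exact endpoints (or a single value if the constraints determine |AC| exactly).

|AB| ∈ {33}
|BC| ∈ {23}
|AC| ∈ [10, 56]

|AC| ∈ [10, 56]  (≈ [10.0000, 56.0000])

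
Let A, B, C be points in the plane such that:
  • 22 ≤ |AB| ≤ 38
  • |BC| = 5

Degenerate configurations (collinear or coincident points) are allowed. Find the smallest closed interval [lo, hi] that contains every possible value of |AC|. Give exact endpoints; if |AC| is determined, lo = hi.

|AB| ∈ [22, 38]
|BC| ∈ {5}
|AC| ∈ [17, 43]

|AC| ∈ [17, 43]  (≈ [17.0000, 43.0000])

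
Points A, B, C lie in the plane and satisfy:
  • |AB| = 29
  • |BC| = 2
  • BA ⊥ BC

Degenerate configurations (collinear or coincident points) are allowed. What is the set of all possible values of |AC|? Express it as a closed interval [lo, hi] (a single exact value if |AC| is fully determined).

|AB| ∈ {29}
|BC| ∈ {2}
|AC| ∈ {13·√(5)}

|AC| = 13·√(5)  (≈ 29.0689)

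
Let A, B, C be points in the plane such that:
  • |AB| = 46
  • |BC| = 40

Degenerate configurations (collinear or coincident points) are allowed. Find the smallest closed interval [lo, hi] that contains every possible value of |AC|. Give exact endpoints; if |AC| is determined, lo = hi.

|AC| ∈ [6, 86]  (≈ [6.0000, 86.0000])

|AB| ∈ {46}
|BC| ∈ {40}
|AC| ∈ [6, 86]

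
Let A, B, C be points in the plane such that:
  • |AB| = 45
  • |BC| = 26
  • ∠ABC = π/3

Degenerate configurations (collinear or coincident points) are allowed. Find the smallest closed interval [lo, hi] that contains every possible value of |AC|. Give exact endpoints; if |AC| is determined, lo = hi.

|AC| = √(1531)  (≈ 39.1280)

|AB| ∈ {45}
|BC| ∈ {26}
|AC| ∈ {√(1531)}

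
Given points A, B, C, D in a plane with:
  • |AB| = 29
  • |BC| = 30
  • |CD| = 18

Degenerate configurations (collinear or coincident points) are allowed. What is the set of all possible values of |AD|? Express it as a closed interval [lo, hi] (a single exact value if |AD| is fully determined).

|AB| ∈ {29}
|BC| ∈ {30}
|CD| ∈ {18}
|AC| ∈ [1, 59]
|BD| ∈ [12, 48]
|AD| ∈ [0, 77]

|AD| ∈ [0, 77]  (≈ [0.0000, 77.0000])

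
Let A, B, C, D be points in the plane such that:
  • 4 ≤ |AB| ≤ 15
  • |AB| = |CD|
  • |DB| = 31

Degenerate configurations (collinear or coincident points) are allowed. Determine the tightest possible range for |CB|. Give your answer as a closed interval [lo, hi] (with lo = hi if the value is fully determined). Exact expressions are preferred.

|AB| ∈ [4, 15]
|BD| ∈ {31}
|CD| ∈ [4, 15]
|AD| ∈ [16, 46]
|BC| ∈ [16, 46]
|AC| ∈ [1, 61]

|CB| ∈ [16, 46]  (≈ [16.0000, 46.0000])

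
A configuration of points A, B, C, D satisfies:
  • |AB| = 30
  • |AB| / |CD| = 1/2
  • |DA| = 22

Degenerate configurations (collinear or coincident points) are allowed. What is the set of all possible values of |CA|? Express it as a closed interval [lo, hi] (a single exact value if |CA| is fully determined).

|CA| ∈ [38, 82]  (≈ [38.0000, 82.0000])

|AB| ∈ {30}
|AD| ∈ {22}
|CD| ∈ {60}
|BD| ∈ [8, 52]
|AC| ∈ [38, 82]
|BC| ∈ [8, 112]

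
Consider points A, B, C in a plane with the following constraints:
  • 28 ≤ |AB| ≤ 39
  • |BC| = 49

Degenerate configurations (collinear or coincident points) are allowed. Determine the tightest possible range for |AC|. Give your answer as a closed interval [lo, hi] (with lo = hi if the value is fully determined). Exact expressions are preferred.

|AC| ∈ [10, 88]  (≈ [10.0000, 88.0000])

|AB| ∈ [28, 39]
|BC| ∈ {49}
|AC| ∈ [10, 88]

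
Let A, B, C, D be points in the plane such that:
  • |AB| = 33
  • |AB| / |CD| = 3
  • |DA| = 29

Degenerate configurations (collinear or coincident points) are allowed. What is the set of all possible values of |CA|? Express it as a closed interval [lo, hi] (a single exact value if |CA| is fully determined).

|AB| ∈ {33}
|AD| ∈ {29}
|CD| ∈ {11}
|BD| ∈ [4, 62]
|AC| ∈ [18, 40]
|BC| ∈ [0, 73]

|CA| ∈ [18, 40]  (≈ [18.0000, 40.0000])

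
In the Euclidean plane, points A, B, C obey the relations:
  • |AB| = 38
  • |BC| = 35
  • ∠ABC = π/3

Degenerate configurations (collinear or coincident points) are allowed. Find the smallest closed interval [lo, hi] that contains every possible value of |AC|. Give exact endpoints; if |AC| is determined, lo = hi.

|AB| ∈ {38}
|BC| ∈ {35}
|AC| ∈ {√(1339)}

|AC| = √(1339)  (≈ 36.5923)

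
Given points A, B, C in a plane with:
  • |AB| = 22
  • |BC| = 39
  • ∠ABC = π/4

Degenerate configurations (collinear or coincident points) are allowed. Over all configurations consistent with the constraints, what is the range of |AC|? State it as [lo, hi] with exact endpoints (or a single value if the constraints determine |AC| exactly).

|AB| ∈ {22}
|BC| ∈ {39}
|AC| ∈ {√(2005 - 858·√(2))}

|AC| = √(2005 - 858·√(2))  (≈ 28.1355)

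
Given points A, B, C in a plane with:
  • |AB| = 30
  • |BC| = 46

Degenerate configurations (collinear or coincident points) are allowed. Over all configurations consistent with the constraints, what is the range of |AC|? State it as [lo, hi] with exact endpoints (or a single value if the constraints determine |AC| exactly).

|AB| ∈ {30}
|BC| ∈ {46}
|AC| ∈ [16, 76]

|AC| ∈ [16, 76]  (≈ [16.0000, 76.0000])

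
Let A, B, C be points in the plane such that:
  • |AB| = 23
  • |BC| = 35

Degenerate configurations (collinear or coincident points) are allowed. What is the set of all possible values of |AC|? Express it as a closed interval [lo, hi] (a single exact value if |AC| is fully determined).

|AB| ∈ {23}
|BC| ∈ {35}
|AC| ∈ [12, 58]

|AC| ∈ [12, 58]  (≈ [12.0000, 58.0000])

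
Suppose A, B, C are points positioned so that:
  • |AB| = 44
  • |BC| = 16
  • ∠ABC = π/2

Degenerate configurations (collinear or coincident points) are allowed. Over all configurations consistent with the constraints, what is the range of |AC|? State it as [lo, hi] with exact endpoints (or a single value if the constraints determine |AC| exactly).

|AC| = 4·√(137)  (≈ 46.8188)

|AB| ∈ {44}
|BC| ∈ {16}
|AC| ∈ {4·√(137)}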